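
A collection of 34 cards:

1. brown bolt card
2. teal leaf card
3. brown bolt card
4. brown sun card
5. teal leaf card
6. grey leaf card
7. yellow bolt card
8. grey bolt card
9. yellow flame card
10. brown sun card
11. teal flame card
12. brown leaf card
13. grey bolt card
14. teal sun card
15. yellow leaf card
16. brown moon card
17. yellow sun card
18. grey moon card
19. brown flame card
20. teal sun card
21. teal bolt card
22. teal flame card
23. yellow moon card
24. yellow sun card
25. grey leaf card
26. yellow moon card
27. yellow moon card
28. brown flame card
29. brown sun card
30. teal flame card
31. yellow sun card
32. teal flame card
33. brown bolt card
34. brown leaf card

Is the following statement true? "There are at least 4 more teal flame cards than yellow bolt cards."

teal flame cards: 4.
yellow bolt cards: 1.
The claim requires 4 − 1 = 3 ≥ 4, which does not hold.

False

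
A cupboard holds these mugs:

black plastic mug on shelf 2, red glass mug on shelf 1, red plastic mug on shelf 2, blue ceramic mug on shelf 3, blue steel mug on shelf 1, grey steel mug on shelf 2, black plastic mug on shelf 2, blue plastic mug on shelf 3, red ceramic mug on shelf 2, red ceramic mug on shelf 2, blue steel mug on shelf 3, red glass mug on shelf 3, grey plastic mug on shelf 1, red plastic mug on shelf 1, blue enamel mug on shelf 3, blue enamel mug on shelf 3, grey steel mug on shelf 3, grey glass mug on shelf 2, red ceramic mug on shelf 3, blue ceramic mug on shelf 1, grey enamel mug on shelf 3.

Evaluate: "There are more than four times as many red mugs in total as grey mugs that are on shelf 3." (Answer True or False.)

False

|red mugs| = 7.
|grey mugs on shelf 3| = 2.
The claim requires 7 > 4 × 2 = 8, which does not hold.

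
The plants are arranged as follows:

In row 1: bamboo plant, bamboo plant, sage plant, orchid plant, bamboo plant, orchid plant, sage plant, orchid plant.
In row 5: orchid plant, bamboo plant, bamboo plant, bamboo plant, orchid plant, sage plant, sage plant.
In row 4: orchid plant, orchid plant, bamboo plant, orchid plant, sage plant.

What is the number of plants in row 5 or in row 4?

in row 4: 5; in row 5: 7; together 5 + 7 = 12.

12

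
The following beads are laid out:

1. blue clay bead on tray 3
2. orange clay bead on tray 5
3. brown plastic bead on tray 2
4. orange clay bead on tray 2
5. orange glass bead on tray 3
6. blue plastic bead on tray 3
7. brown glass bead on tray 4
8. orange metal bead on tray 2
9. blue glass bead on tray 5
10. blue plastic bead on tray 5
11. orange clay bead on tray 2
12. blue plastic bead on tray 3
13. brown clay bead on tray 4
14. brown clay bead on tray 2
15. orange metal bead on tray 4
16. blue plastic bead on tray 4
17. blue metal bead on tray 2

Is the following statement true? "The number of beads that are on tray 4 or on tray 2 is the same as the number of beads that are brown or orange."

True

beads on tray 4 or on tray 2: 10.
beads that are brown or orange: 10.
The claim requires 10 = 10, which holds.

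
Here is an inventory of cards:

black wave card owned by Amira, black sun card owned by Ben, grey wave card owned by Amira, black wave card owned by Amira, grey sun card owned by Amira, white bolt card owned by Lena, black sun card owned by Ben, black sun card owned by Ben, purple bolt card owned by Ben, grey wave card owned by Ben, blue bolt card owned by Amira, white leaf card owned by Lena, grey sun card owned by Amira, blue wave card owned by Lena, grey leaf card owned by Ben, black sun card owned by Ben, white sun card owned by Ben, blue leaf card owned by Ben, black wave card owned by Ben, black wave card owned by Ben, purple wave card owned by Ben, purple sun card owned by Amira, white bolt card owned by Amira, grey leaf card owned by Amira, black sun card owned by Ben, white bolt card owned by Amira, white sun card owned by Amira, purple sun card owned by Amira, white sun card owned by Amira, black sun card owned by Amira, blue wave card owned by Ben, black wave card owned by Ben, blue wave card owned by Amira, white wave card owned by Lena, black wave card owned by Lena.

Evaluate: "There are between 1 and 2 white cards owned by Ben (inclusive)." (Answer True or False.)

True

|white cards owned by Ben| = 1.
The claim requires 1 ≤ 1 ≤ 2, which holds.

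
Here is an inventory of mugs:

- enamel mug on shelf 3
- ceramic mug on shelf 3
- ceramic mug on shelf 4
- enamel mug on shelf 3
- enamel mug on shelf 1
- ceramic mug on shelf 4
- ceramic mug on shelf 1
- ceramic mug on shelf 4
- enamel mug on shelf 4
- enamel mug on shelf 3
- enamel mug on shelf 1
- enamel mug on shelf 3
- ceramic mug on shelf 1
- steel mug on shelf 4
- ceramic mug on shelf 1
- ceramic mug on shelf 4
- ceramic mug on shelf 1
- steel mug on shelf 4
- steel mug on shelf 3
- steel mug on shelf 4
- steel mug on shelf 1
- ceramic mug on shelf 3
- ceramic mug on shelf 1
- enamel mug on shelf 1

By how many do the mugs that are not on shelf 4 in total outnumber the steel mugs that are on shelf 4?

mugs that are not on shelf 4: 16.
steel mugs on shelf 4: 3.
16 − 3 = 13.

13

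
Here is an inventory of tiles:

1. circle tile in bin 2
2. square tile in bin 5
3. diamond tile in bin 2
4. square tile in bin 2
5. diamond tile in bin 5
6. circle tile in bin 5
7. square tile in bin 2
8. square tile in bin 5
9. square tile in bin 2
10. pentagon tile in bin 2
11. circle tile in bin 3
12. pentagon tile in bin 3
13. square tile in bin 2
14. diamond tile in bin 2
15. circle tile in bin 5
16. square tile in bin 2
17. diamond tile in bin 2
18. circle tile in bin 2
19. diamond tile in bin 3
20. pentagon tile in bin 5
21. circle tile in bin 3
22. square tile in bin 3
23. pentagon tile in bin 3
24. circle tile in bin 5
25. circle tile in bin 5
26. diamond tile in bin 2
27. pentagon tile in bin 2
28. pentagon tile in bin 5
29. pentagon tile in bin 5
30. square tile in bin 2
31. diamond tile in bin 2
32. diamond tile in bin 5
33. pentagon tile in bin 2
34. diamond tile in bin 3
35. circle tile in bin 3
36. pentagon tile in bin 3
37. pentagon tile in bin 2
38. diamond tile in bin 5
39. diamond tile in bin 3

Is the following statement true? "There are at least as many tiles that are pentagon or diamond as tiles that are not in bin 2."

tiles that are pentagon or diamond: 21.
tiles that are not in bin 2: 22.
The claim requires 21 ≥ 22, which does not hold.

False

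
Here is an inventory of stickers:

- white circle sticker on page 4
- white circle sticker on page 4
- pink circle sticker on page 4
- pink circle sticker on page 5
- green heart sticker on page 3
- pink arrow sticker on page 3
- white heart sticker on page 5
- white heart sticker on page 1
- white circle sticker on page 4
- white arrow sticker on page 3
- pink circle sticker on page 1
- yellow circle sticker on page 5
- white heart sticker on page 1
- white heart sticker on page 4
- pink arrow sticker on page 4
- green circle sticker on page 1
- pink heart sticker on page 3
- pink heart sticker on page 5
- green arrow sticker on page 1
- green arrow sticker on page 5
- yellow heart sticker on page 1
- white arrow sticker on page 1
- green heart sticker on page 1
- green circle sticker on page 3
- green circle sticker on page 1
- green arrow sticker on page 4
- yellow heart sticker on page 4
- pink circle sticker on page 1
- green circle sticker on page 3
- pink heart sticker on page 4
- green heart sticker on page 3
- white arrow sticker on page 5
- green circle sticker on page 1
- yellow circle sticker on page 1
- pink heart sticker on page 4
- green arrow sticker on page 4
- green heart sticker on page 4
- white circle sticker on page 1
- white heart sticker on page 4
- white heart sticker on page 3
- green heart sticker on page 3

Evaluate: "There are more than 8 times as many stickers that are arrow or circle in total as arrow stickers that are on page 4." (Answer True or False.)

False

There are 24 stickers that are arrow or circle.
There are 3 arrow stickers on page 4.
The claim requires 24 > 8 × 3 = 24, which does not hold.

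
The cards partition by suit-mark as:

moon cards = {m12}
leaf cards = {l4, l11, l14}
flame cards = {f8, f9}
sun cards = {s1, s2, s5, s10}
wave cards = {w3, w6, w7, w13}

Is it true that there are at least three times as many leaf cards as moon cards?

True

There are 3 leaf cards.
There is 1 moon card.
The claim requires 3 ≥ 3 × 1 = 3, which holds.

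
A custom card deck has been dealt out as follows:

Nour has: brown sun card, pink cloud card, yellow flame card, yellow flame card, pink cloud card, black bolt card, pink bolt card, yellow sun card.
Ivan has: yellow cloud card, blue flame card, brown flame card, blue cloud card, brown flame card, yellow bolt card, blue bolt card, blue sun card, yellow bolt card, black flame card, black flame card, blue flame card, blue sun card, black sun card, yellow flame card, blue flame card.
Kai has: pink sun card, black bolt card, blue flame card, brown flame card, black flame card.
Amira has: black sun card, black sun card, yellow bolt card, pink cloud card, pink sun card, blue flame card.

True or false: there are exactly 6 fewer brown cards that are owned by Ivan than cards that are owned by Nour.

True

brown cards owned by Ivan: 2.
cards owned by Nour: 8.
The claim requires 8 − 2 (= 6) to equal 6, which holds.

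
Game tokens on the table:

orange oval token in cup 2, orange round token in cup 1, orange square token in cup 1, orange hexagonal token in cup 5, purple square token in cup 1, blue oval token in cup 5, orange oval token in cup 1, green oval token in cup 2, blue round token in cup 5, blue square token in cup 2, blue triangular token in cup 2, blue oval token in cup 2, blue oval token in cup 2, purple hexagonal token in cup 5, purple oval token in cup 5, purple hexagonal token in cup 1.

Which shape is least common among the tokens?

Counts by shape: oval 7, hexagonal 3, square 3, round 2, triangular 1.
The minimum is 1, held uniquely by triangular.

triangular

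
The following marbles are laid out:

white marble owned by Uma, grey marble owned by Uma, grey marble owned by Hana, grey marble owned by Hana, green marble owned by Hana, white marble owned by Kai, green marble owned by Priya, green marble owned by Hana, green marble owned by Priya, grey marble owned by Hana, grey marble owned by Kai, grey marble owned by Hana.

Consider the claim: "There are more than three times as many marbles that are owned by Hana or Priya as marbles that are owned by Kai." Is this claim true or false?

marbles owned by Hana or Priya: 8.
marbles owned by Kai: 2.
The claim requires 8 > 3 × 2 = 6, which holds.

True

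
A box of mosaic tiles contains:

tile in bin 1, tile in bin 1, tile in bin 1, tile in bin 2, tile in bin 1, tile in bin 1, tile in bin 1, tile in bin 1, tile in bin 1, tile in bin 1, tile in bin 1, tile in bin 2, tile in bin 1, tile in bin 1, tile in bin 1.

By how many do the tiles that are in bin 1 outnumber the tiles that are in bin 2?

11

tiles in bin 1: 13.
tiles in bin 2: 2.
13 − 2 = 11.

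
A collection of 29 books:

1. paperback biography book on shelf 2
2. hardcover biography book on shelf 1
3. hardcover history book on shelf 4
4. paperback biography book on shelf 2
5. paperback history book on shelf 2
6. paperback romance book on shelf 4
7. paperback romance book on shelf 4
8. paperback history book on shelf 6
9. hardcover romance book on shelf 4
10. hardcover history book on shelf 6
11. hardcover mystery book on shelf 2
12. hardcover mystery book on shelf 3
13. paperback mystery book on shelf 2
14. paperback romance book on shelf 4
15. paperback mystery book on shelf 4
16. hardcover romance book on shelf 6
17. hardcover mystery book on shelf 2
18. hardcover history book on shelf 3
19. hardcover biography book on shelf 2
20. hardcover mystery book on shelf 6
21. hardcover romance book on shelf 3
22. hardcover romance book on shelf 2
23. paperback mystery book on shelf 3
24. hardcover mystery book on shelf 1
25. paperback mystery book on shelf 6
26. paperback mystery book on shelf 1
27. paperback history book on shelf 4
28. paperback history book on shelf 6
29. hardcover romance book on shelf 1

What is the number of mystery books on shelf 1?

2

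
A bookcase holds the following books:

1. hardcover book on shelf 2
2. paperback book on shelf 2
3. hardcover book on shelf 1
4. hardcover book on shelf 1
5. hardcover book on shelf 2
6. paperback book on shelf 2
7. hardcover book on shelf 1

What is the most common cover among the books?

Counts by cover: hardcover 5, paperback 2.
The maximum is 5, held uniquely by hardcover.

hardcover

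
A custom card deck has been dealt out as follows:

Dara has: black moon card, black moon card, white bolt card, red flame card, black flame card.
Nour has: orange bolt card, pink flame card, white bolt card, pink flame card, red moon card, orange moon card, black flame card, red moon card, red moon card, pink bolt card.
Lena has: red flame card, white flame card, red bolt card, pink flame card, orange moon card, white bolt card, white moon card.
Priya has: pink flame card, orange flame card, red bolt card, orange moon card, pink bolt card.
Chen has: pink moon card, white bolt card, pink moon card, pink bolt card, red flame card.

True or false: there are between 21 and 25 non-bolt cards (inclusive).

True

non-bolt cards: 22.
The claim requires 21 ≤ 22 ≤ 25, which holds.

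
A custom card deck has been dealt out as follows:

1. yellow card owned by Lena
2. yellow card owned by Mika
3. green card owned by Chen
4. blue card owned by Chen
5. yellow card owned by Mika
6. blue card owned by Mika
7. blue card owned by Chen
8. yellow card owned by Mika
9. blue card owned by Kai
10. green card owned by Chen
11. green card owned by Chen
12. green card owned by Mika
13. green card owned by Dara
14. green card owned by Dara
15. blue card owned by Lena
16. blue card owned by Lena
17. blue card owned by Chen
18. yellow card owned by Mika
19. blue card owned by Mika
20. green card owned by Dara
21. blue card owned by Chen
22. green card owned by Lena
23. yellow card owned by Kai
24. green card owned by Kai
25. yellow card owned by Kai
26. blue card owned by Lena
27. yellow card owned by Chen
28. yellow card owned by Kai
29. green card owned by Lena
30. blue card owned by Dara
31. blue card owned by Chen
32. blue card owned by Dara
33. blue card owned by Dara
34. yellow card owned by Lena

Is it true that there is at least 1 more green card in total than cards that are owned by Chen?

green cards: 10.
cards owned by Chen: 9.
The claim requires 10 − 9 = 1 ≥ 1, which holds.

True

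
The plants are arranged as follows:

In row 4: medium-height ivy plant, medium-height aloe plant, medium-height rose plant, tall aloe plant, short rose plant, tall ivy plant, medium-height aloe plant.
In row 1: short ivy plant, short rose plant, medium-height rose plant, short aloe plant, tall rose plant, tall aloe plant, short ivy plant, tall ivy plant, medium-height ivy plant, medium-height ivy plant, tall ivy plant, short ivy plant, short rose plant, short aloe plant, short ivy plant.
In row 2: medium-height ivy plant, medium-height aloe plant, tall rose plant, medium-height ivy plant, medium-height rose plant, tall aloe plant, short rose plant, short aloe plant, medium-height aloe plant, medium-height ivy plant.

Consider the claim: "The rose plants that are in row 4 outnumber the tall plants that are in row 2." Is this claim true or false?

There are 2 rose plants in row 4.
There are 2 tall plants in row 2.
The claim requires 2 > 2, which does not hold.

False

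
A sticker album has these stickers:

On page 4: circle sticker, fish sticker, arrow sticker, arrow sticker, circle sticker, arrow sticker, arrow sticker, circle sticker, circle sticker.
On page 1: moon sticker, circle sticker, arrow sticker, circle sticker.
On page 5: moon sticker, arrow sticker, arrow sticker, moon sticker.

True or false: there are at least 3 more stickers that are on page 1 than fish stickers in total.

stickers on page 1: 4.
fish stickers: 1.
The claim requires 4 − 1 = 3 ≥ 3, which holds.

True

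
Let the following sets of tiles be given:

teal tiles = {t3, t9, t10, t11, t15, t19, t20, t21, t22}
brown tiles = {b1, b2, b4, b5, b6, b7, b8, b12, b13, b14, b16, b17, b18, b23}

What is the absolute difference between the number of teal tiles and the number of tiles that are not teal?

teal tiles: 9. tiles that are not teal: 14.
|9 − 14| = 14 − 9 = 5.

5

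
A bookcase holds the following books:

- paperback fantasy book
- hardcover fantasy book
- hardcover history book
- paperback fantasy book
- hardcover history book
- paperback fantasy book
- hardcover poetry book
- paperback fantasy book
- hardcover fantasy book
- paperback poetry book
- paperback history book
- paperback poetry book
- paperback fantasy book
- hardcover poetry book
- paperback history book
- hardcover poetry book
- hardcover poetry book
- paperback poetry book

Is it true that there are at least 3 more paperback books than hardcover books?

False

paperback books: 10.
hardcover books: 8.
The claim requires 10 − 8 = 2 ≥ 3, which does not hold.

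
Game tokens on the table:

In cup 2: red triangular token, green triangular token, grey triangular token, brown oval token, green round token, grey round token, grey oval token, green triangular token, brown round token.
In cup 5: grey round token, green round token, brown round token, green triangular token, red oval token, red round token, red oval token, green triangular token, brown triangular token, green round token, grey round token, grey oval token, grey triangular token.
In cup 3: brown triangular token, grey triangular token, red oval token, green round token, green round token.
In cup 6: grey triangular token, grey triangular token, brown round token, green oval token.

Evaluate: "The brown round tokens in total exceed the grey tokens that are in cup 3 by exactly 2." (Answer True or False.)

brown round tokens: 3.
grey tokens in cup 3: 1.
The claim requires 3 − 1 (= 2) to equal 2, which holds.

True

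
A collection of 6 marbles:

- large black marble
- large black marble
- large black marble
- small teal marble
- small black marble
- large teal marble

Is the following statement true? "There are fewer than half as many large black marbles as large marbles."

There are 3 large black marbles.
There are 4 large marbles.
The claim requires 2 × 3 = 6 < 4, which does not hold.

False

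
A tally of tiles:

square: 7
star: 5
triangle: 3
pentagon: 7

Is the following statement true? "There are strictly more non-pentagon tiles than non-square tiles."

non-pentagon tiles: 15.
non-square tiles: 15.
The claim requires 15 > 15, which does not hold.

False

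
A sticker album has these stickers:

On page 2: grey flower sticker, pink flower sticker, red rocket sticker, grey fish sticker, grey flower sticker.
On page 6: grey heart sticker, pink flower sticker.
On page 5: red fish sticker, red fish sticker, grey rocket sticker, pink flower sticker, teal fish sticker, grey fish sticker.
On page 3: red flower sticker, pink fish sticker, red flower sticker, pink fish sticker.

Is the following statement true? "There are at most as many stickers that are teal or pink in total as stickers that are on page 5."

True

stickers that are teal or pink: 6.
stickers on page 5: 6.
The claim requires 6 ≤ 6, which holds.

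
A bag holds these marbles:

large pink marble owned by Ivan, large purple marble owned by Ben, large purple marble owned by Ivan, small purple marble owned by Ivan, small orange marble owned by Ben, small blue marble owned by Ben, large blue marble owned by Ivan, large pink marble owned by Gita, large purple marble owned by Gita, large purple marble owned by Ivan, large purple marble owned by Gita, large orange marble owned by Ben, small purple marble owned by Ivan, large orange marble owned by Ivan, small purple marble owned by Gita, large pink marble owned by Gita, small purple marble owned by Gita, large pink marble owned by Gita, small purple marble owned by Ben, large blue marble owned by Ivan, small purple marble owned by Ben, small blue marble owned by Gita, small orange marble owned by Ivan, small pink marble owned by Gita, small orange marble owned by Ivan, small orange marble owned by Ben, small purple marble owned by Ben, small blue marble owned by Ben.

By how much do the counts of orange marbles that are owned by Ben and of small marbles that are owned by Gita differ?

1

orange marbles owned by Ben: 3. small marbles owned by Gita: 4.
|3 − 4| = 4 − 3 = 1.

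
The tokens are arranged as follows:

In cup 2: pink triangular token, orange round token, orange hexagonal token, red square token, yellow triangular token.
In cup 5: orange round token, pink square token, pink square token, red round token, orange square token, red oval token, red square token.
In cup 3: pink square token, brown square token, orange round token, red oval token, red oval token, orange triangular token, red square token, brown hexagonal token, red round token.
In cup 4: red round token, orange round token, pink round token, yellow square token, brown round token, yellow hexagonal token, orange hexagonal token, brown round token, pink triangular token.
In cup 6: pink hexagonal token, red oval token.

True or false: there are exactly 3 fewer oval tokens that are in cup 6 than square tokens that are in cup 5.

oval tokens in cup 6: 1.
square tokens in cup 5: 4.
The claim requires 4 − 1 (= 3) to equal 3, which holds.

True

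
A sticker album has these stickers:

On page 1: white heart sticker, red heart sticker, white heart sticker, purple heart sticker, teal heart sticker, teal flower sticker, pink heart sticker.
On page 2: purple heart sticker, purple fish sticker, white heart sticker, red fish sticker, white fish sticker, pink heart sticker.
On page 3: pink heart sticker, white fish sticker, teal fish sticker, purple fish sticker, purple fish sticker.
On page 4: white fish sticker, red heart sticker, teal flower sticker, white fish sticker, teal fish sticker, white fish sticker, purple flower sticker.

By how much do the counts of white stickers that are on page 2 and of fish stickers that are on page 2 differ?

1

white stickers on page 2: 2. fish stickers on page 2: 3.
|2 − 3| = 3 − 2 = 1.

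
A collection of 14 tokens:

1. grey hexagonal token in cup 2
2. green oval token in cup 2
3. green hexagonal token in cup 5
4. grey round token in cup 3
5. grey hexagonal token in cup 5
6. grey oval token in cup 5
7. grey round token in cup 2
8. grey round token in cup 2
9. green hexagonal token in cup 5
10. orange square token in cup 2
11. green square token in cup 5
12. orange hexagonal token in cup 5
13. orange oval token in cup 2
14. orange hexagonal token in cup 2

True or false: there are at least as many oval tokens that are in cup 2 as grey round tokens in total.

|oval tokens in cup 2| = 2.
|grey round tokens| = 3.
The claim requires 2 ≥ 3, which does not hold.

False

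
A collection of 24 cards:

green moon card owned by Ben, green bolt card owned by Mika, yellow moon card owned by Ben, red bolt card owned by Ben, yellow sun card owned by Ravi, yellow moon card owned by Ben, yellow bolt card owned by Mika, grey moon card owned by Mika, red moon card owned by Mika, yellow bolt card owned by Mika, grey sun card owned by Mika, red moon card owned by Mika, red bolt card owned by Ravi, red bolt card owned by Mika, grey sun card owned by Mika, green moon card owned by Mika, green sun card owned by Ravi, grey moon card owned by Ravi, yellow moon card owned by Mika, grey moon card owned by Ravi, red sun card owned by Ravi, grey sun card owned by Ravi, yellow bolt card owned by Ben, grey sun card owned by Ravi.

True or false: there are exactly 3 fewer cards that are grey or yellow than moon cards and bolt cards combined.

cards that are grey or yellow: 14.
moon cards: 10; bolt cards: 7; combined: 10 + 7 = 17.
The claim requires 17 − 14 (= 3) to equal 3, which holds.

True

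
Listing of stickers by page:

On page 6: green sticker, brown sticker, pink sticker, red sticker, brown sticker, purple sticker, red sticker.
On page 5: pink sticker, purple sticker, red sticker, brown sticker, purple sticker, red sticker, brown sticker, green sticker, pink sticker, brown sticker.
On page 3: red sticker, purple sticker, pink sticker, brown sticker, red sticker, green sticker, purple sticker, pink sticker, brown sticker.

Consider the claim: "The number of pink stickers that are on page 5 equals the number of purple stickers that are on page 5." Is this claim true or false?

There are 2 pink stickers on page 5.
There are 2 purple stickers on page 5.
The claim requires 2 = 2, which holds.

True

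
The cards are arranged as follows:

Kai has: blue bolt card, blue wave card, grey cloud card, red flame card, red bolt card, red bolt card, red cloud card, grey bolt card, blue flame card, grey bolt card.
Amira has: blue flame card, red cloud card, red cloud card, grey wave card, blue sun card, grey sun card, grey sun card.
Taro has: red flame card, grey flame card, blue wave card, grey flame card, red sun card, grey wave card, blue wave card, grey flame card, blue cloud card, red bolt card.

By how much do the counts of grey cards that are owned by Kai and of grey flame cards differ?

grey cards owned by Kai: 3. grey flame cards: 3.
|3 − 3| = 3 − 3 = 0.

0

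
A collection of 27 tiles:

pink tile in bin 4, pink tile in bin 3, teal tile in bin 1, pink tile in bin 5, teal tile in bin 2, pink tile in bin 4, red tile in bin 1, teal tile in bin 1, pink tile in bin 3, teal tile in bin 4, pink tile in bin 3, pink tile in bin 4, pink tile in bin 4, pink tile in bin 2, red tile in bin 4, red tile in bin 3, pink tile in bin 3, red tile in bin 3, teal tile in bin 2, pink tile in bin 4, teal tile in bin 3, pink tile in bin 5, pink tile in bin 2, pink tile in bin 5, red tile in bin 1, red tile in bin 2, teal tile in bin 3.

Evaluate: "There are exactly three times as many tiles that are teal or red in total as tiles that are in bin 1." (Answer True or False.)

False

|tiles that are teal or red| = 13.
|tiles in bin 1| = 4.
The claim requires 13 = 3 × 4 = 12, which does not hold.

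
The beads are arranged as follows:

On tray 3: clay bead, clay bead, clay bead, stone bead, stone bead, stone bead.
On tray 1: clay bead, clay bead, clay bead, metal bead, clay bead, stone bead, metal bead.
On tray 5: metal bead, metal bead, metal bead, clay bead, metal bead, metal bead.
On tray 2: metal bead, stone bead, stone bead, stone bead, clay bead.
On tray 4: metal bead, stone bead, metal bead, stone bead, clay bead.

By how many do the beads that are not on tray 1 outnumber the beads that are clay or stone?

beads that are not on tray 1: 22.
beads that are clay or stone: 19.
22 − 19 = 3.

3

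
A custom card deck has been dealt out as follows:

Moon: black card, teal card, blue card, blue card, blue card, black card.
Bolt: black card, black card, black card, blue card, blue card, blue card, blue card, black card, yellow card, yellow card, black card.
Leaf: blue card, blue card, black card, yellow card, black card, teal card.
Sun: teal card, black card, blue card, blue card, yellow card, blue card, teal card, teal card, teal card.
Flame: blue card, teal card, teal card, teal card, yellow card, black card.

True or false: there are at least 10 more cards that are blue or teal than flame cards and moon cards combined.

|cards that are blue or teal| = 22.
flame cards: 6; moon cards: 6; combined: 6 + 6 = 12.
The claim requires 22 − 12 = 10 ≥ 10, which holds.

True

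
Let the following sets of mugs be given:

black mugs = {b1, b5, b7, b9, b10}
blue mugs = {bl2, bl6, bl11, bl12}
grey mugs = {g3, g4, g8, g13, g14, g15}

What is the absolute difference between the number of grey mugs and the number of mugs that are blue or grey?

4

grey mugs: 6. mugs that are blue or grey: 10.
|6 − 10| = 10 − 6 = 4.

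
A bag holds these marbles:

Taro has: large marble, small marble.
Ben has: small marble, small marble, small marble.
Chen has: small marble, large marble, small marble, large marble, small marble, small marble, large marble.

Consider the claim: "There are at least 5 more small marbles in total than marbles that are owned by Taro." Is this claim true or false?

small marbles: 8.
marbles owned by Taro: 2.
The claim requires 8 − 2 = 6 ≥ 5, which holds.

True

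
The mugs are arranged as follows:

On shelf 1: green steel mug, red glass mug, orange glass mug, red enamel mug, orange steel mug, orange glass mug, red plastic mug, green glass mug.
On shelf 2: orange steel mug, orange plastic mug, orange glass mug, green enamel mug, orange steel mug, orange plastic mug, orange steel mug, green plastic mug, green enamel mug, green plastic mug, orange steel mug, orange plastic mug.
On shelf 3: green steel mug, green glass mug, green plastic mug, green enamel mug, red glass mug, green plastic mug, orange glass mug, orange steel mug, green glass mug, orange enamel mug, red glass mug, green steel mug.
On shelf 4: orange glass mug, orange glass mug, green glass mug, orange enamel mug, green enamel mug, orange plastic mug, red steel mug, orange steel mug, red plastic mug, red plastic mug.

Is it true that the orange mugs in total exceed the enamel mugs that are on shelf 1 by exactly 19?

orange mugs: 19.
enamel mugs on shelf 1: 1.
The claim requires 19 − 1 (= 18) to equal 19, which does not hold.

False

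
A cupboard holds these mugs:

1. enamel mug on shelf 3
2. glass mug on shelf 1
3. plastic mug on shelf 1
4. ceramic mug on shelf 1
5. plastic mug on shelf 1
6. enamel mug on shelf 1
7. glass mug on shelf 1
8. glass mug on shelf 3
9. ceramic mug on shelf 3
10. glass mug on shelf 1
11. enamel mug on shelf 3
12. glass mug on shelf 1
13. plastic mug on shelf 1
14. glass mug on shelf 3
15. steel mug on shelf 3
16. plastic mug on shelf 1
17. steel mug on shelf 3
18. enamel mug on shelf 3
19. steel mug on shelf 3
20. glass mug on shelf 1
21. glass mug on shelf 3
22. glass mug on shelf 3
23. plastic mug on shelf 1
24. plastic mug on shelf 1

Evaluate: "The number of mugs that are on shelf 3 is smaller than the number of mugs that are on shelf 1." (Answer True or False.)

There are 11 mugs on shelf 3.
There are 13 mugs on shelf 1.
The claim requires 11 < 13, which holds.

True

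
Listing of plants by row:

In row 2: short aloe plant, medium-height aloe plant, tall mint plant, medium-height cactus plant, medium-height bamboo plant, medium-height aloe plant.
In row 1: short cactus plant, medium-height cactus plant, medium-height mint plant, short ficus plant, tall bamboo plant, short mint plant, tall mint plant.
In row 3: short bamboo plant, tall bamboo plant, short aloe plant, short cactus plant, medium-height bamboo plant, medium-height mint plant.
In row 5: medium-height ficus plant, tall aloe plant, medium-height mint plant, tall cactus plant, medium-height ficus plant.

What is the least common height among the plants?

Counts by height: medium-height 11, short 7, tall 6.
The minimum is 6, held uniquely by tall.

tall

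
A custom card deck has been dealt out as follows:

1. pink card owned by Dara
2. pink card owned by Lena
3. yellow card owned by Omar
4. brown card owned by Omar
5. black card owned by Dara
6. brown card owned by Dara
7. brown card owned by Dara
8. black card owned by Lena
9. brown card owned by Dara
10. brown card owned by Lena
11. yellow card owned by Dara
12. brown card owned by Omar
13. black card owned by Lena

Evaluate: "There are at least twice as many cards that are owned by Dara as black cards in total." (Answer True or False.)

True

|cards owned by Dara| = 6.
|black cards| = 3.
The claim requires 6 ≥ 2 × 3 = 6, which holds.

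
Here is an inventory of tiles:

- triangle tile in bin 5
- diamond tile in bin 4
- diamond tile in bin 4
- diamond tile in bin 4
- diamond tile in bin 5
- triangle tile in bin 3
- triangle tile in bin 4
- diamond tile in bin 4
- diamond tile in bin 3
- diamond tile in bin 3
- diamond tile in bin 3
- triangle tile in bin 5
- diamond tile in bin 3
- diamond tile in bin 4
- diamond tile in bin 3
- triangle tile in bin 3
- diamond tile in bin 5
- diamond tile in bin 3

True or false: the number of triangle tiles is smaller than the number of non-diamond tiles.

False

|triangle tiles| = 5.
|non-diamond tiles| = 5.
The claim requires 5 < 5, which does not hold.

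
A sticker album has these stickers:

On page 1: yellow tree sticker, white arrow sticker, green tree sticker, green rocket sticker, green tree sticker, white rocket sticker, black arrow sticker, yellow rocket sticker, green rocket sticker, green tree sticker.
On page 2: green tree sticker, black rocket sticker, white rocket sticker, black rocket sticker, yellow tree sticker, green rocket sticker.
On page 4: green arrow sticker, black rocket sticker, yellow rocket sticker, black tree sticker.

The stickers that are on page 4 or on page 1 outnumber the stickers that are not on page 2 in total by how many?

stickers on page 4 or on page 1: 14.
stickers that are not on page 2: 14.
14 − 14 = 0.

0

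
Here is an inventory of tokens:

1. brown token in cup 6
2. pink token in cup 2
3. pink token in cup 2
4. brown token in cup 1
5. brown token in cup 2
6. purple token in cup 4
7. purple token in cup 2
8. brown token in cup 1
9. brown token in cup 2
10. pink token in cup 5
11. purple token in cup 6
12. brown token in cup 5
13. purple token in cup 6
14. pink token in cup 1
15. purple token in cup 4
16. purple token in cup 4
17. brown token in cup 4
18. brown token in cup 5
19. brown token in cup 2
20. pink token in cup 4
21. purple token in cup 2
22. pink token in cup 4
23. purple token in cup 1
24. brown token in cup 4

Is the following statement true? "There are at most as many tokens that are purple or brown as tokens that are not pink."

True

tokens that are purple or brown: 18.
tokens that are not pink: 18.
The claim requires 18 ≤ 18, which holds.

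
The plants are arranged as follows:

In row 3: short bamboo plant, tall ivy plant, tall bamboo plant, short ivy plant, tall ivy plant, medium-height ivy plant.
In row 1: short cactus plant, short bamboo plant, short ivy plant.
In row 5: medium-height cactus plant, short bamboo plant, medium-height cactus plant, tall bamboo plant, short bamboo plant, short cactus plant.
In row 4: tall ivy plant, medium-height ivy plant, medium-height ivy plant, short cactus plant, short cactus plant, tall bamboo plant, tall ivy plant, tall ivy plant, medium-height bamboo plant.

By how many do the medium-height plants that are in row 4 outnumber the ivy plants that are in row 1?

medium-height plants in row 4: 3.
ivy plants in row 1: 1.
3 − 1 = 2.

2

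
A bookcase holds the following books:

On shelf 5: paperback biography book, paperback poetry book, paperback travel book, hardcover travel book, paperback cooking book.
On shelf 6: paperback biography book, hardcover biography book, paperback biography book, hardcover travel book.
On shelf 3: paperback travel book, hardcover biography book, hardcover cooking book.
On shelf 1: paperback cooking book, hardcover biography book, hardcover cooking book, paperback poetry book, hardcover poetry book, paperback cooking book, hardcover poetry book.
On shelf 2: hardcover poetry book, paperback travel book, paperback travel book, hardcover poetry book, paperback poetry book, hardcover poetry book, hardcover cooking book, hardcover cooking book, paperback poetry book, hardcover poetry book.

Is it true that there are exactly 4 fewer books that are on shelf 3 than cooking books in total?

True

There are 3 books on shelf 3.
There are 7 cooking books.
The claim requires 7 − 3 (= 4) to equal 4, which holds.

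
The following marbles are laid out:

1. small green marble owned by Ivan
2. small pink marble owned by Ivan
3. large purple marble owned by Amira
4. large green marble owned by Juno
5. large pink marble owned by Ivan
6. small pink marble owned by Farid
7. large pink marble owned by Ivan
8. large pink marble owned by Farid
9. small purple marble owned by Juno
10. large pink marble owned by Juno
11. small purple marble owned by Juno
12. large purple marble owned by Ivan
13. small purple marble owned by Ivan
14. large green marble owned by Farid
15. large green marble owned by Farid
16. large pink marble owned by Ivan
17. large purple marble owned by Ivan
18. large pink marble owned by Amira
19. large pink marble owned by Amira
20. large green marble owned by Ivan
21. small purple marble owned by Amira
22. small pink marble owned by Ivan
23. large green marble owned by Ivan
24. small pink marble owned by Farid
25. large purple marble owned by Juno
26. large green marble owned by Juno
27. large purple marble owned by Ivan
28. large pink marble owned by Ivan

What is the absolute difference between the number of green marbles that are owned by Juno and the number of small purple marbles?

green marbles owned by Juno: 2. small purple marbles: 4.
|2 − 4| = 4 − 2 = 2.

2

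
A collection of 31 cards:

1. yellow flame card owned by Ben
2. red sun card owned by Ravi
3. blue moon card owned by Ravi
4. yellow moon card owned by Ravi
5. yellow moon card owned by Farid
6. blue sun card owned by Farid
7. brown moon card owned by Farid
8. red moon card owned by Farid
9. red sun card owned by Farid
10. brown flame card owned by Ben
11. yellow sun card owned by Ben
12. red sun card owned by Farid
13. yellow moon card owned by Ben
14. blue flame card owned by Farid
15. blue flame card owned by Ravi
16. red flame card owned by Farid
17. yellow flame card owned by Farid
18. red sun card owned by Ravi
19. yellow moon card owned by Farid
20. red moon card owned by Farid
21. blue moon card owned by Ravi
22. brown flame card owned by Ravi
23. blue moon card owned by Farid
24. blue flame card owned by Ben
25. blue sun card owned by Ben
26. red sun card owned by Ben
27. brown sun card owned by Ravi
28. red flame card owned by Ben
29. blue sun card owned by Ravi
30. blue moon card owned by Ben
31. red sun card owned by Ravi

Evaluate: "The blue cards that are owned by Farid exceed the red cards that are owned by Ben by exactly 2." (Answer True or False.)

|blue cards owned by Farid| = 3.
|red cards owned by Ben| = 2.
The claim requires 3 − 2 (= 1) to equal 2, which does not hold.

False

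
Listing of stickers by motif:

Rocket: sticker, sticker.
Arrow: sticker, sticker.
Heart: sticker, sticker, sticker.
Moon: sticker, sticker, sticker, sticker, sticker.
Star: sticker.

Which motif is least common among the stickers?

star

Counts by motif: moon 5, heart 3, rocket 2, arrow 2, star 1.
The minimum is 1, held uniquely by star.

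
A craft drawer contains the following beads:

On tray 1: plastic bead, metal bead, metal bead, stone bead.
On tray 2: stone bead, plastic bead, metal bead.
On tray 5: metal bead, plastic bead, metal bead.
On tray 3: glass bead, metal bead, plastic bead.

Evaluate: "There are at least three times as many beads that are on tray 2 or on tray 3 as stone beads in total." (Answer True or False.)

True

beads on tray 2 or on tray 3: 6.
stone beads: 2.
The claim requires 6 ≥ 3 × 2 = 6, which holds.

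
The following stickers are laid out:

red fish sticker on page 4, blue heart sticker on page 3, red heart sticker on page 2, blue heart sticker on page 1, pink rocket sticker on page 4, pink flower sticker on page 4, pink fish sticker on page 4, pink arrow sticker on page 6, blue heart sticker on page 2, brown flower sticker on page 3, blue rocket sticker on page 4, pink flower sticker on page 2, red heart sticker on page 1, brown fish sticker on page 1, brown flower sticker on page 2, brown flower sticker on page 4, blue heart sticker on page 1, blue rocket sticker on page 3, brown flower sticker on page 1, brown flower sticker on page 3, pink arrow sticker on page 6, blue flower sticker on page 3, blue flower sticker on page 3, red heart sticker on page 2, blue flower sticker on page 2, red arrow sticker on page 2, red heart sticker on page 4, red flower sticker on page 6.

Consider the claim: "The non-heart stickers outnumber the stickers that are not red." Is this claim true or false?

False

non-heart stickers: 20.
stickers that are not red: 21.
The claim requires 20 > 21, which does not hold.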